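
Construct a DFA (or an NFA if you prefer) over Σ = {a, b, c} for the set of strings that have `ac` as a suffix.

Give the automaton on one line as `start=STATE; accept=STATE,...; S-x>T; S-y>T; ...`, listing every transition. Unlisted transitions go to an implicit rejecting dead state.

start=q0; accept=q2; q0-a>q1; q0-b>q0; q0-c>q0; q1-a>q1; q1-b>q0; q1-c>q2; q2-a>q1; q2-b>q0; q2-c>q0

Remember how much of `ac` the current input suffix matches. State q0 means no match yet; q1 means the last symbol is `a`; q2 means the last 2 symbols are `ac`. Only q2 accepts. On a mismatch, fall back to the longest proper suffix that is still a prefix of `ac`.
With 3 states:
        a   b   c  
>  q0   q1  q0  q0 
   q1   q1  q0  q2 
 * q2   q1  q0  q0 
(> = start, * = accepting)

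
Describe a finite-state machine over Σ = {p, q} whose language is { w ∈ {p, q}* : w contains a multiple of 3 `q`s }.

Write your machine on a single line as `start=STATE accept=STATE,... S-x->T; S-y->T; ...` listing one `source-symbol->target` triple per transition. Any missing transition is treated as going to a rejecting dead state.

start=S0; accept=S0; S0-p->S0; S0-q->S1; S1-p->S1; S1-q->S2; S2-p->S2; S2-q->S0

Keep the running count of `q`s modulo 3: each `q` advances along the cycle S0 → S1 → S2 → S0 while other symbols loop. Accept at S0.
3 states suffice.
        p   q  
>* S0   S0  S1 
   S1   S1  S2 
   S2   S2  S0 
(> = start, * = accepting)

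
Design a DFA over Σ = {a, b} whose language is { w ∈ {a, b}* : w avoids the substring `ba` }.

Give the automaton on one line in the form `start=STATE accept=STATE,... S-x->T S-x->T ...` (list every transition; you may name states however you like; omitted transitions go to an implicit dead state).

start=q0 accept=q0,q1 q0-a->q0 q0-b->q1 q1-a->q2 q1-b->q1 q2-a->q2 q2-b->q2

This is the complement of 'contains `ba`'. Use the same substring-matching states — q0 through q2 holding how much of `ba` has just been matched — but flip the accepting set: everything except the trap q2 accepts.
3 states suffice.
        a   b  
>* q0   q0  q1 
 * q1   q2  q1 
   q2   q2  q2 
(> = start, * = accepting)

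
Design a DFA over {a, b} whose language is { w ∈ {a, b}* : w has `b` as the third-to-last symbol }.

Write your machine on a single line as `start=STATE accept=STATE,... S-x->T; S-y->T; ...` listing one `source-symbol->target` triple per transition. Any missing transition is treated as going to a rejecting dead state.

start=q0; accept=q11,q12,q13,q14; q0-a->q1; q0-b->q2; q1-a->q3; q1-b->q4; q2-a->q5; q2-b->q6; q3-a->q7; q3-b->q8; q4-a->q9; q4-b->q10; q5-a->q11; q5-b->q12; q6-a->q13; q6-b->q14; q7-a->q7; q7-b->q8; q8-a->q9; q8-b->q10; q9-a->q11; q9-b->q12; q10-a->q13; q10-b->q14; q11-a->q7; q11-b->q8; q12-a->q9; q12-b->q10; q13-a->q11; q13-b->q12; q14-a->q13; q14-b->q14

A DFA must remember the last 3 symbols (since which symbol is third-to-last isn't known until the input ends). Use one state per possible window of the last ≤3 symbols; accept from those whose window starts with `b`.
A 15-state machine:
          a    b  
>  q0     q1   q2 
   q1     q3   q4 
   q2     q5   q6 
   q3     q7   q8 
   q4     q9  q10 
   q5    q11  q12 
   q6    q13  q14 
   q7     q7   q8 
   q8     q9  q10 
   q9    q11  q12 
   q10   q13  q14 
 * q11    q7   q8 
 * q12    q9  q10 
 * q13   q11  q12 
 * q14   q13  q14 
(> = start, * = accepting)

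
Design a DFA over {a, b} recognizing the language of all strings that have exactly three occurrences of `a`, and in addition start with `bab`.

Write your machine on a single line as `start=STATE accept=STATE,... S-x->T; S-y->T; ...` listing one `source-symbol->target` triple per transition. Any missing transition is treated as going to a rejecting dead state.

Build one automaton per condition and run them in lockstep. The first has 5 states tracking the count of `a`s, saturating at 4; the second has 5 states tracking whether the input so far still matches the prefix `bab`. A product state is a pair (one from each), accepting exactly when both do. Equivalent product states are then merged.
        a   b  
>  S0   S1  S2 
   S1   S1  S1 
   S2   S3  S1 
   S3   S1  S4 
   S4   S5  S4 
   S5   S6  S5 
 * S6   S1  S6 
(> = start, * = accepting)

start=S0; accept=S6; S0-a->S1; S0-b->S2; S1-a->S1; S1-b->S1; S2-a->S3; S2-b->S1; S3-a->S1; S3-b->S4; S4-a->S5; S4-b->S4; S5-a->S6; S5-b->S5; S6-a->S1; S6-b->S6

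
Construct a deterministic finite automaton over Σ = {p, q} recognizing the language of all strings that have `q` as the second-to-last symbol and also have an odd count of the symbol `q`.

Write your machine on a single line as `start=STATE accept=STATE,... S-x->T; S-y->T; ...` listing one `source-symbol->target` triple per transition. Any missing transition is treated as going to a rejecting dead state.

start=s0; accept=s5,s10; s0-p->s1; s0-q->s2; s1-p->s3; s1-q->s4; s2-p->s5; s2-q->s6; s3-p->s3; s3-q->s4; s4-p->s5; s4-q->s6; s5-p->s7; s5-q->s8; s6-p->s9; s6-q->s10; s7-p->s7; s7-q->s8; s8-p->s9; s8-q->s10; s9-p->s3; s9-q->s4; s10-p->s5; s10-q->s6

Handle the two conditions separately and then intersect. One (7 states) tracks the last 2 symbols read; the other (2 states) tracks the count of `q`s modulo 2. Each combined state is a pair, one component from each; accept when both components accept.
With 11 states:
          p    q  
>  s0     s1   s2 
   s1     s3   s4 
   s2     s5   s6 
   s3     s3   s4 
   s4     s5   s6 
 * s5     s7   s8 
   s6     s9  s10 
   s7     s7   s8 
   s8     s9  s10 
   s9     s3   s4 
 * s10    s5   s6 
(> = start, * = accepting)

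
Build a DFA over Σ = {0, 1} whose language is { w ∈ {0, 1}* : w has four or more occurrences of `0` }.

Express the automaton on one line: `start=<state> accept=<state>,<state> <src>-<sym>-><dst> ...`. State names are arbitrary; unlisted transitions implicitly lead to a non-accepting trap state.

Only the number of `0`s matters, and only up to 5. Make a chain q0 → q1 → q2 → q3 → q4 → q5 advanced by each `0` (with q5 absorbing); every other symbol self-loops. The accepting set is {q4, q5}.
A 6-state machine:
        0   1  
>  q0   q1  q0 
   q1   q2  q1 
   q2   q3  q2 
   q3   q4  q3 
 * q4   q5  q4 
 * q5   q5  q5 
(> = start, * = accepting)

start=q0 accept=q4,q5 q0-0->q1 q0-1->q0 q1-0->q2 q1-1->q1 q2-0->q3 q2-1->q2 q3-0->q4 q3-1->q3 q4-0->q5 q4-1->q4 q5-0->q5 q5-1->q5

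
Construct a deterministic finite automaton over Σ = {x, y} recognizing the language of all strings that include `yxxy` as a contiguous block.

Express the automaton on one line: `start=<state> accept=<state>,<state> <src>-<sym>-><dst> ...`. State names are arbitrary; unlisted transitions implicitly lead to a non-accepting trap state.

start=S0 accept=S4 S0-x->S0 S0-y->S1 S1-x->S2 S1-y->S1 S2-x->S3 S2-y->S1 S3-x->S0 S3-y->S4 S4-x->S4 S4-y->S4

Track how much of `yxxy` has been matched so far: state S0 is no progress, S4 is the absorbing accept state reached once `yxxy` has occurred. Intermediate states record partial matches; on a mismatch, fall back to the longest reusable overlap.
With 5 states:
        x   y  
>  S0   S0  S1 
   S1   S2  S1 
   S2   S3  S1 
   S3   S0  S4 
 * S4   S4  S4 
(> = start, * = accepting)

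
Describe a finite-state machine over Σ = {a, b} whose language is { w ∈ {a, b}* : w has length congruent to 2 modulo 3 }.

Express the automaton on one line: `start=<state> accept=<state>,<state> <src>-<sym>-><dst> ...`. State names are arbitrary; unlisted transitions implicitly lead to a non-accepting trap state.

start=S0 accept=S2 S0-a->S1 S0-b->S1 S1-a->S2 S1-b->S2 S2-a->S0 S2-b->S0

Only the length mod 3 matters, so use a 3-cycle: from any state, every input symbol moves to the next state, wrapping S2 back to S0. Mark S2 accepting.
With 3 states:
        a   b  
>  S0   S1  S1 
   S1   S2  S2 
 * S2   S0  S0 
(> = start, * = accepting)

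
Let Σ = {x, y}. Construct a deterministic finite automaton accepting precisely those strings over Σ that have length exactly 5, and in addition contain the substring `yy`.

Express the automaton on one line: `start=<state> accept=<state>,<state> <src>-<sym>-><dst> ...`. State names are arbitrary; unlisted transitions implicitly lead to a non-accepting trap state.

Build one automaton per condition and run them in lockstep. The first has 7 states tracking the input length, saturating at 6; the second has 3 states tracking whether and how much of `yy` has been seen. A product state is a pair (one from each), accepting exactly when both do. After merging equivalent states the machine shrinks.
13 states suffice.
          x    y  
>  q0     q1   q2 
   q1     q3   q4 
   q2     q3   q5 
   q3     q6   q7 
   q4     q6   q8 
   q5     q8   q8 
   q6     q9  q10 
   q7     q9  q11 
   q8    q11  q11 
   q9     q9   q9 
   q10    q9  q12 
   q11   q12  q12 
 * q12    q9   q9 
(> = start, * = accepting)

start=q0 accept=q12 q0-x->q1 q0-y->q2 q1-x->q3 q1-y->q4 q2-x->q3 q2-y->q5 q3-x->q6 q3-y->q7 q4-x->q6 q4-y->q8 q5-x->q8 q5-y->q8 q6-x->q9 q6-y->q10 q7-x->q9 q7-y->q11 q8-x->q11 q8-y->q11 q9-x->q9 q9-y->q9 q10-x->q9 q10-y->q12 q11-x->q12 q11-y->q12 q12-x->q9 q12-y->q9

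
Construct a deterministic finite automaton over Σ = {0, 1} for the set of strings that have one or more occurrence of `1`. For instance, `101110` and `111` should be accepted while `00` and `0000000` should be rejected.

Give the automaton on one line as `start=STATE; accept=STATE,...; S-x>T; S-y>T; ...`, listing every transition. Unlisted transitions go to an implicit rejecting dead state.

Count `1`s, saturating at 2: state q0 means no `1` yet, q1 means one `1` seen, q2 means more than one. Each `1` increments (capped at q2); other symbols loop. Accept from {q1, q2}.
3 states suffice.
        0   1  
>  q0   q0  q1 
 * q1   q1  q2 
 * q2   q2  q2 
(> = start, * = accepting)

start=q0; accept=q1,q2; q0-0>q0; q0-1>q1; q1-0>q1; q1-1>q2; q2-0>q2; q2-1>q2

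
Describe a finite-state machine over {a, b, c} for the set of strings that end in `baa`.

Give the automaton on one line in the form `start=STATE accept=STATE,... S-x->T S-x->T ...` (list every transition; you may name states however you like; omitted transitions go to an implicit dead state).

Remember how much of `baa` the current input suffix matches. State q0 means no match yet; q1 means the last symbol is `b`; q2 means the last 2 symbols are `ba`; q3 means the last 3 symbols are `baa`. Only q3 accepts. On a mismatch, fall back to the longest proper suffix that is still a prefix of `baa`.
A 4-state machine:
        a   b   c  
>  q0   q0  q1  q0 
   q1   q2  q1  q0 
   q2   q3  q1  q0 
 * q3   q0  q1  q0 
(> = start, * = accepting)

start=q0 accept=q3 q0-a->q0 q0-b->q1 q0-c->q0 q1-a->q2 q1-b->q1 q1-c->q0 q2-a->q3 q2-b->q1 q2-c->q0 q3-a->q0 q3-b->q1 q3-c->q0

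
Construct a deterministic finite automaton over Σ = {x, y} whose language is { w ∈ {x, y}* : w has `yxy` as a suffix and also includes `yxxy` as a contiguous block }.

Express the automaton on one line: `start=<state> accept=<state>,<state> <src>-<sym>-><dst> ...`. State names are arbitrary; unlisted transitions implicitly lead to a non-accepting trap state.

Handle the two conditions separately and then intersect. One (4 states) tracks how much of the suffix `yxy` has currently been matched; the other (5 states) tracks whether and how much of `yxxy` has been seen. Each combined state is a pair, one component from each; accept when both components accept.
With 9 states:
        x   y  
>  s0   s0  s1 
   s1   s2  s1 
   s2   s3  s4 
   s3   s0  s5 
   s4   s2  s1 
   s5   s6  s5 
   s6   s7  s8 
   s7   s7  s5 
 * s8   s6  s5 
(> = start, * = accepting)

start=s0 accept=s8 s0-x->s0 s0-y->s1 s1-x->s2 s1-y->s1 s2-x->s3 s2-y->s4 s3-x->s0 s3-y->s5 s4-x->s2 s4-y->s1 s5-x->s6 s5-y->s5 s6-x->s7 s6-y->s8 s7-x->s7 s7-y->s5 s8-x->s6 s8-y->s5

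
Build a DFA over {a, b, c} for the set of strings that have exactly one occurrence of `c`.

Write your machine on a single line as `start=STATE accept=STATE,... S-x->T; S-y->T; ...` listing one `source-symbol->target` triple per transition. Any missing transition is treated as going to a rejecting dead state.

start=q0; accept=q1; q0-a->q0; q0-b->q0; q0-c->q1; q1-a->q1; q1-b->q1; q1-c->q2; q2-a->q2; q2-b->q2; q2-c->q2

Only the number of `c`s matters, and only up to 2. Make a chain q0 → q1 → q2 advanced by each `c` (with q2 absorbing); every other symbol self-loops. The accepting set is {q1}.
A 3-state machine:
        a   b   c  
>  q0   q0  q0  q1 
 * q1   q1  q1  q2 
   q2   q2  q2  q2 
(> = start, * = accepting)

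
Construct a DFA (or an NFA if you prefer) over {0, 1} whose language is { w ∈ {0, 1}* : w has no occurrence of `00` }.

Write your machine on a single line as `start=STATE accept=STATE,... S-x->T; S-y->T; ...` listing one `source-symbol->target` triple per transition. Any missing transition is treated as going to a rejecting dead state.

This is the complement of 'contains `00`'. Use the same substring-matching states — q0 through q2 holding how much of `00` has just been matched — but flip the accepting set: everything except the trap q2 accepts.
        0   1  
>* q0   q1  q0 
 * q1   q2  q0 
   q2   q2  q2 
(> = start, * = accepting)

start=q0; accept=q0,q1; q0-0->q1; q0-1->q0; q1-0->q2; q1-1->q0; q2-0->q2; q2-1->q2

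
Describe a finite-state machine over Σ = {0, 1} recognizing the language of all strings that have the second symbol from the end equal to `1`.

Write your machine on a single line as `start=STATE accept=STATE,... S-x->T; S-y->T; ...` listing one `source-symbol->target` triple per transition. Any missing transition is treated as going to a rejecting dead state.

A DFA must remember the last 2 symbols (since which symbol is second-to-last isn't known until the input ends). Use one state per possible window of the last ≤2 symbols; accept from those whose window starts with `1`.
A 7-state machine:
       0  1 
>  A   B  C 
   B   D  E 
   C   F  G 
   D   D  E 
   E   F  G 
 * F   D  E 
 * G   F  G 
(> = start, * = accepting)

start=A; accept=F,G; A-0->B; A-1->C; B-0->D; B-1->E; C-0->F; C-1->G; D-0->D; D-1->E; E-0->F; E-1->G; F-0->D; F-1->E; G-0->F; G-1->G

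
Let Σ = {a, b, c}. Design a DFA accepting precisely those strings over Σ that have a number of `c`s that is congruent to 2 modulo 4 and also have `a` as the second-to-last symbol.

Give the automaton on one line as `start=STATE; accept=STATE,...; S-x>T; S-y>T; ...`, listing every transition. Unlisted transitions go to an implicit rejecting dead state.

start=S0; accept=S4,S7; S0-a>S0; S0-b>S0; S0-c>S1; S1-a>S2; S1-b>S1; S1-c>S3; S2-a>S2; S2-b>S1; S2-c>S4; S3-a>S5; S3-b>S3; S3-c>S6; S4-a>S5; S4-b>S3; S4-c>S6; S5-a>S7; S5-b>S4; S5-c>S6; S6-a>S6; S6-b>S6; S6-c>S0; S7-a>S7; S7-b>S4; S7-c>S6

Run two small machines in parallel and take their product. The first has 4 states tracking the count of `c`s modulo 4; the second has 13 states tracking the last 2 symbols read. A product state is a pair (one from each), accepting exactly when both do. Minimizing collapses redundant product states.
        a   b   c  
>  S0   S0  S0  S1 
   S1   S2  S1  S3 
   S2   S2  S1  S4 
   S3   S5  S3  S6 
 * S4   S5  S3  S6 
   S5   S7  S4  S6 
   S6   S6  S6  S0 
 * S7   S7  S4  S6 
(> = start, * = accepting)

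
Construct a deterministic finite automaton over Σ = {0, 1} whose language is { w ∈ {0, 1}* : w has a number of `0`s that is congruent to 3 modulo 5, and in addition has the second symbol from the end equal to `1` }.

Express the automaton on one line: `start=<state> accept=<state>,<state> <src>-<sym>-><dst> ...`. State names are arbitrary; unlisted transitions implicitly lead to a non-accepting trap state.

start=s0 accept=s13,s18 s0-0->s1 s0-1->s2 s1-0->s3 s1-1->s4 s2-0->s5 s2-1->s6 s3-0->s7 s3-1->s8 s4-0->s9 s4-1->s10 s5-0->s3 s5-1->s4 s6-0->s5 s6-1->s6 s7-0->s11 s7-1->s12 s8-0->s13 s8-1->s14 s9-0->s7 s9-1->s8 s10-0->s9 s10-1->s10 s11-0->s15 s11-1->s16 s12-0->s17 s12-1->s18 s13-0->s11 s13-1->s12 s14-0->s13 s14-1->s14 s15-0->s19 s15-1->s20 s16-0->s21 s16-1->s22 s17-0->s15 s17-1->s16 s18-0->s17 s18-1->s18 s19-0->s3 s19-1->s4 s20-0->s5 s20-1->s6 s21-0->s19 s21-1->s20 s22-0->s21 s22-1->s22

Run two small machines in parallel and take their product. The first has 5 states tracking the count of `0`s modulo 5; the second has 7 states tracking the last 2 symbols read. A product state is a pair (one from each), accepting exactly when both do.
A 23-state machine:
          0    1  
>  s0     s1   s2 
   s1     s3   s4 
   s2     s5   s6 
   s3     s7   s8 
   s4     s9  s10 
   s5     s3   s4 
   s6     s5   s6 
   s7    s11  s12 
   s8    s13  s14 
   s9     s7   s8 
   s10    s9  s10 
   s11   s15  s16 
   s12   s17  s18 
 * s13   s11  s12 
   s14   s13  s14 
   s15   s19  s20 
   s16   s21  s22 
   s17   s15  s16 
 * s18   s17  s18 
   s19    s3   s4 
   s20    s5   s6 
   s21   s19  s20 
   s22   s21  s22 
(> = start, * = accepting)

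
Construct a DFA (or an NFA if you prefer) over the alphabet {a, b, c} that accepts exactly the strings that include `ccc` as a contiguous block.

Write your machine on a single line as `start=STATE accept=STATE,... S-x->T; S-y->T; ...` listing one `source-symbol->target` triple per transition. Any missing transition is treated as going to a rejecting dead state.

States S0..S2 record the length of the longest prefix of `ccc` that matches the current input suffix. Reaching S3 means `ccc` has been seen, and we stay there forever. Accept from S3.
A 4-state machine:
        a   b   c  
>  S0   S0  S0  S1 
   S1   S0  S0  S2 
   S2   S0  S0  S3 
 * S3   S3  S3  S3 
(> = start, * = accepting)

start=S0; accept=S3; S0-a->S0; S0-b->S0; S0-c->S1; S1-a->S0; S1-b->S0; S1-c->S2; S2-a->S0; S2-b->S0; S2-c->S3; S3-a->S3; S3-b->S3; S3-c->S3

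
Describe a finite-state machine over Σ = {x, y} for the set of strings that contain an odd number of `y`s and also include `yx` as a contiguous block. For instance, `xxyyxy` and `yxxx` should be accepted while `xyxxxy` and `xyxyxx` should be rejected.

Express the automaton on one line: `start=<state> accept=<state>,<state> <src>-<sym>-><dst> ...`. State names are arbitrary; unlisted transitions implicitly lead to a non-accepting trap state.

start=q0 accept=q2 q0-x->q0 q0-y->q1 q1-x->q2 q1-y->q3 q2-x->q2 q2-y->q4 q3-x->q4 q3-y->q1 q4-x->q4 q4-y->q2

Run two small machines in parallel and take their product. The first has 2 states tracking the count of `y`s modulo 2; the second has 3 states tracking whether and how much of `yx` has been seen. A product state is a pair (one from each), accepting exactly when both do.
With 5 states:
        x   y  
>  q0   q0  q1 
   q1   q2  q3 
 * q2   q2  q4 
   q3   q4  q1 
   q4   q4  q2 
(> = start, * = accepting)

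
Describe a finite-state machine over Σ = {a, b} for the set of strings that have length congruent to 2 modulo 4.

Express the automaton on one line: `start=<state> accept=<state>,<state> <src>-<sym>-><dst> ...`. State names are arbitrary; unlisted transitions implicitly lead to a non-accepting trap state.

start=s0 accept=s2 s0-a->s1 s0-b->s1 s1-a->s2 s1-b->s2 s2-a->s3 s2-b->s3 s3-a->s0 s3-b->s0

Count input length modulo 4: every symbol advances one step around the cycle s0 → s1 → s2 → s3 → s0. Accept at s2.
A 4-state machine:
        a   b  
>  s0   s1  s1 
   s1   s2  s2 
 * s2   s3  s3 
   s3   s0  s0 
(> = start, * = accepting)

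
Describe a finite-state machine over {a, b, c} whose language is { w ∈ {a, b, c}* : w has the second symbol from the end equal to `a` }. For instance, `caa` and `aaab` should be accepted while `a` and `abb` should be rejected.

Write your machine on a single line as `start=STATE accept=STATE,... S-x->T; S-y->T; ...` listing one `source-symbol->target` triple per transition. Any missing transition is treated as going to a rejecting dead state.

start=q0; accept=q4,q5,q6; q0-a->q1; q0-b->q2; q0-c->q3; q1-a->q4; q1-b->q5; q1-c->q6; q2-a->q7; q2-b->q8; q2-c->q9; q3-a->q10; q3-b->q11; q3-c->q12; q4-a->q4; q4-b->q5; q4-c->q6; q5-a->q7; q5-b->q8; q5-c->q9; q6-a->q10; q6-b->q11; q6-c->q12; q7-a->q4; q7-b->q5; q7-c->q6; q8-a->q7; q8-b->q8; q8-c->q9; q9-a->q10; q9-b->q11; q9-c->q12; q10-a->q4; q10-b->q5; q10-c->q6; q11-a->q7; q11-b->q8; q11-c->q9; q12-a->q10; q12-b->q11; q12-c->q12

Because acceptance depends on a position counted from the end, the machine has to buffer the most recent 2 symbols. Make each state the string of the last up-to-2 symbols read; on input `x` shift the window left and append `x`. Accept when the buffered window has length 2 and begins with `a`.
          a    b    c  
>  q0     q1   q2   q3 
   q1     q4   q5   q6 
   q2     q7   q8   q9 
   q3    q10  q11  q12 
 * q4     q4   q5   q6 
 * q5     q7   q8   q9 
 * q6    q10  q11  q12 
   q7     q4   q5   q6 
   q8     q7   q8   q9 
   q9    q10  q11  q12 
   q10    q4   q5   q6 
   q11    q7   q8   q9 
   q12   q10  q11  q12 
(> = start, * = accepting)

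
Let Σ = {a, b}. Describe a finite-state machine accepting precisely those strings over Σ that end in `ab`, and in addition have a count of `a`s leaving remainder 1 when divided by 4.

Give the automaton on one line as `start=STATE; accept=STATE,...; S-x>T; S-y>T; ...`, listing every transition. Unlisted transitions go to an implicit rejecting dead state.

Build one automaton per condition and run them in lockstep. The first has 3 states tracking how much of the suffix `ab` has currently been matched; the second has 4 states tracking the count of `a`s modulo 4. A product state is a pair (one from each), accepting exactly when both do. After merging equivalent states the machine shrinks.
With 6 states:
        a   b  
>  s0   s1  s0 
   s1   s2  s3 
   s2   s4  s2 
 * s3   s2  s5 
   s4   s0  s4 
   s5   s2  s5 
(> = start, * = accepting)

start=s0; accept=s3; s0-a>s1; s0-b>s0; s1-a>s2; s1-b>s3; s2-a>s4; s2-b>s2; s3-a>s2; s3-b>s5; s4-a>s0; s4-b>s4; s5-a>s2; s5-b>s5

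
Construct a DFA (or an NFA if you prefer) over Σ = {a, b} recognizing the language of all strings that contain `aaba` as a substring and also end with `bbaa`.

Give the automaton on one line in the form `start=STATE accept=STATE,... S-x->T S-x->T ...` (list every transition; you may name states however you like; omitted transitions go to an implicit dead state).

start=S0 accept=S8 S0-a->S1 S0-b->S0 S1-a->S2 S1-b->S0 S2-a->S2 S2-b->S3 S3-a->S4 S3-b->S0 S4-a->S4 S4-b->S5 S5-a->S4 S5-b->S6 S6-a->S7 S6-b->S6 S7-a->S8 S7-b->S5 S8-a->S4 S8-b->S5

Build one automaton per condition and run them in lockstep. One (5 states) tracks whether and how much of `aaba` has been seen; the other (5 states) tracks how much of the suffix `bbaa` has currently been matched. Each combined state is a pair, one component from each; accept when both components accept. Minimizing collapses redundant product states.
9 states suffice.
        a   b  
>  S0   S1  S0 
   S1   S2  S0 
   S2   S2  S3 
   S3   S4  S0 
   S4   S4  S5 
   S5   S4  S6 
   S6   S7  S6 
   S7   S8  S5 
 * S8   S4  S5 
(> = start, * = accepting)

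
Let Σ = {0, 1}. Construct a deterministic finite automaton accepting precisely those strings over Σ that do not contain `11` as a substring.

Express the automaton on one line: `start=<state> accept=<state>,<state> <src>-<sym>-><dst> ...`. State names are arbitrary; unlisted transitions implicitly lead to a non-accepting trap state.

start=A accept=A,B A-0->A A-1->B B-0->A B-1->C C-0->C C-1->C

Track partial matches of the forbidden pattern `11`. State C is a dead state reached once `11` has occurred; every other state accepts. A means no part of `11` is currently matched.
       0  1 
>* A   A  B 
 * B   A  C 
   C   C  C 
(> = start, * = accepting)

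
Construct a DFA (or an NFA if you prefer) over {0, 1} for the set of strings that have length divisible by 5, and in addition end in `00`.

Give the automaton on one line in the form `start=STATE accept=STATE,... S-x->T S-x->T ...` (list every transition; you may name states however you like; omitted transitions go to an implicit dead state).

Run two small machines in parallel and take their product. The first has 5 states tracking the input length modulo 5; the second has 3 states tracking how much of the suffix `00` has currently been matched. A product state is a pair (one from each), accepting exactly when both do. Equivalent product states are then merged.
        0   1  
>  s0   s1  s1 
   s1   s2  s2 
   s2   s3  s3 
   s3   s4  s5 
   s4   s6  s0 
   s5   s0  s0 
 * s6   s1  s1 
(> = start, * = accepting)

start=s0 accept=s6 s0-0->s1 s0-1->s1 s1-0->s2 s1-1->s2 s2-0->s3 s2-1->s3 s3-0->s4 s3-1->s5 s4-0->s6 s4-1->s0 s5-0->s0 s5-1->s0 s6-0->s1 s6-1->s1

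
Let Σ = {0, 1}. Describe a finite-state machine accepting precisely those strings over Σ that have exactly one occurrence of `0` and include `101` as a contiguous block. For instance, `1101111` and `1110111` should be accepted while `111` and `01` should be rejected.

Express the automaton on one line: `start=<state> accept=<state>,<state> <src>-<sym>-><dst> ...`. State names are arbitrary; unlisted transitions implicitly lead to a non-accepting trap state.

start=q0 accept=q8 q0-0->q1 q0-1->q2 q1-0->q3 q1-1->q4 q2-0->q5 q2-1->q2 q3-0->q3 q3-1->q6 q4-0->q7 q4-1->q4 q5-0->q3 q5-1->q8 q6-0->q7 q6-1->q6 q7-0->q3 q7-1->q9 q8-0->q9 q8-1->q8 q9-0->q9 q9-1->q9

Handle the two conditions separately and then intersect. One (3 states) tracks the count of `0`s, saturating at 2; the other (4 states) tracks whether and how much of `101` has been seen. Each combined state is a pair, one component from each; accept when both components accept.
A 10-state machine:
        0   1  
>  q0   q1  q2 
   q1   q3  q4 
   q2   q5  q2 
   q3   q3  q6 
   q4   q7  q4 
   q5   q3  q8 
   q6   q7  q6 
   q7   q3  q9 
 * q8   q9  q8 
   q9   q9  q9 
(> = start, * = accepting)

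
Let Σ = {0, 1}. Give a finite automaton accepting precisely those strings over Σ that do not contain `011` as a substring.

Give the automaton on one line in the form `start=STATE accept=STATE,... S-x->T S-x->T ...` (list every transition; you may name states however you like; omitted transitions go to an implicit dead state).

start=A accept=A,B,C A-0->B A-1->A B-0->B B-1->C C-0->B C-1->D D-0->D D-1->D

Track partial matches of the forbidden pattern `011`. State D is a dead state reached once `011` has occurred; every other state accepts. A means no part of `011` is currently matched.
With 4 states:
       0  1 
>* A   B  A 
 * B   B  C 
 * C   B  D 
   D   D  D 
(> = start, * = accepting)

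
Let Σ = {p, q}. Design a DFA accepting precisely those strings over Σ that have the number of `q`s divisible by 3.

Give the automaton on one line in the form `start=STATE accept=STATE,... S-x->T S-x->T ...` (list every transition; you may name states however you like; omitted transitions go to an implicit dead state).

start=A accept=A A-p->A A-q->B B-p->B B-q->C C-p->C C-q->A

Keep the running count of `q`s modulo 3: each `q` advances along the cycle A → B → C → A while other symbols loop. Accept at A.
3 states suffice.
       p  q 
>* A   A  B 
   B   B  C 
   C   C  A 
(> = start, * = accepting)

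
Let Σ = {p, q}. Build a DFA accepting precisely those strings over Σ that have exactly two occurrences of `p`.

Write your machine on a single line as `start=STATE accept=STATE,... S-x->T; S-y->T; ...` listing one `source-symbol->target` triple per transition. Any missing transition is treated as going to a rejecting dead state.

start=s0; accept=s2; s0-p->s1; s0-q->s0; s1-p->s2; s1-q->s1; s2-p->s3; s2-q->s2; s3-p->s3; s3-q->s3

Count `p`s, saturating at 3: states s0 through s2 mean 0 through 2 `p`s seen; s3 means more than 2. Each `p` increments (capped at s3); other symbols loop. Accept from {s2}.
With 4 states:
        p   q  
>  s0   s1  s0 
   s1   s2  s1 
 * s2   s3  s2 
   s3   s3  s3 
(> = start, * = accepting)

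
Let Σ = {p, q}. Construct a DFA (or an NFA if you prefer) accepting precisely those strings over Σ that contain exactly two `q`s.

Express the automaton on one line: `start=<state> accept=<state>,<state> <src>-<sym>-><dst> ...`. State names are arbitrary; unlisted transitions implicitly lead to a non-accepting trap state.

start=S0 accept=S2 S0-p->S0 S0-q->S1 S1-p->S1 S1-q->S2 S2-p->S2 S2-q->S3 S3-p->S3 S3-q->S3

Count `q`s, saturating at 3: states S0 through S2 mean 0 through 2 `q`s seen; S3 means more than 2. Each `q` increments (capped at S3); other symbols loop. Accept from {S2}.
4 states suffice.
        p   q  
>  S0   S0  S1 
   S1   S1  S2 
 * S2   S2  S3 
   S3   S3  S3 
(> = start, * = accepting)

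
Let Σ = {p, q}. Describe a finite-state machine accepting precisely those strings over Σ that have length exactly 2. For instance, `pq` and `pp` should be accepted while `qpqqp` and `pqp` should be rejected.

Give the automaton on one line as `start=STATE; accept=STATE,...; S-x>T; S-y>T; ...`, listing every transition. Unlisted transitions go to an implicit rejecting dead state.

start=A; accept=C; A-p>B; A-q>B; B-p>C; B-q>C; C-p>D; C-q>D; D-p>D; D-q>D

We only need to distinguish lengths 0, 1, …, 2, and '>2'. Chain A → B → C → D on every symbol, with D looping. Accepting states: {C}.
With 4 states:
       p  q 
>  A   B  B 
   B   C  C 
 * C   D  D 
   D   D  D 
(> = start, * = accepting)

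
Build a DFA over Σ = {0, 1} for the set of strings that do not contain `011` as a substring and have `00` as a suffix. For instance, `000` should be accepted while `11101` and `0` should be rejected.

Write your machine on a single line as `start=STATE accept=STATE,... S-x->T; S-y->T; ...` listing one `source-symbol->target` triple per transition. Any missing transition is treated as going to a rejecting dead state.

Handle the two conditions separately and then intersect. The first has 4 states tracking partial matches of the forbidden pattern `011`; the second has 3 states tracking how much of the suffix `00` has currently been matched. A product state is a pair (one from each), accepting exactly when both do. Minimizing collapses redundant product states.
With 5 states:
        0   1  
>  q0   q1  q0 
   q1   q2  q3 
 * q2   q2  q3 
   q3   q1  q4 
   q4   q4  q4 
(> = start, * = accepting)

start=q0; accept=q2; q0-0->q1; q0-1->q0; q1-0->q2; q1-1->q3; q2-0->q2; q2-1->q3; q3-0->q1; q3-1->q4; q4-0->q4; q4-1->q4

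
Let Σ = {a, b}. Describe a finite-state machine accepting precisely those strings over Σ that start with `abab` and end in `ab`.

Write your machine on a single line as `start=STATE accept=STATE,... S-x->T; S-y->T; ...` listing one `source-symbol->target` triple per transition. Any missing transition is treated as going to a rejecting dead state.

Handle the two conditions separately and then intersect. One (6 states) tracks whether the input so far still matches the prefix `abab`; the other (3 states) tracks how much of the suffix `ab` has currently been matched. Each combined state is a pair, one component from each; accept when both components accept. Equivalent product states are then merged.
With 8 states:
        a   b  
>  s0   s1  s2 
   s1   s2  s3 
   s2   s2  s2 
   s3   s4  s2 
   s4   s2  s5 
 * s5   s6  s7 
   s6   s6  s5 
   s7   s6  s7 
(> = start, * = accepting)

start=s0; accept=s5; s0-a->s1; s0-b->s2; s1-a->s2; s1-b->s3; s2-a->s2; s2-b->s2; s3-a->s4; s3-b->s2; s4-a->s2; s4-b->s5; s5-a->s6; s5-b->s7; s6-a->s6; s6-b->s5; s7-a->s6; s7-b->s7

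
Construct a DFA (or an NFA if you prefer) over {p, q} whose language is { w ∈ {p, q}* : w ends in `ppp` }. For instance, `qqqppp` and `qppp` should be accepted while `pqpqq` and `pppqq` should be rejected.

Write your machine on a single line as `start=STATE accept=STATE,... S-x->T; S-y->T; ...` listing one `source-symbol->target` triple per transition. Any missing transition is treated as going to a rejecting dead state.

Let each state record the length of the longest suffix of the input read so far that is also a prefix of `ppp`. s1 means the last symbol is `p`; s2 means the last 2 symbols are `pp`; s3 means the last 3 symbols are `ppp`. Accept only at s3, where the string currently ends in `ppp`.
A 4-state machine:
        p   q  
>  s0   s1  s0 
   s1   s2  s0 
   s2   s3  s0 
 * s3   s3  s0 
(> = start, * = accepting)

start=s0; accept=s3; s0-p->s1; s0-q->s0; s1-p->s2; s1-q->s0; s2-p->s3; s2-q->s0; s3-p->s3; s3-q->s0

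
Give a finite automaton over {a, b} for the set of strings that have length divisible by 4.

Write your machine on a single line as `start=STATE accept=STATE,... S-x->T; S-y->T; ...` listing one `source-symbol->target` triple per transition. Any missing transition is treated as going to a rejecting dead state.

start=q0; accept=q0; q0-a->q1; q0-b->q1; q1-a->q2; q1-b->q2; q2-a->q3; q2-b->q3; q3-a->q0; q3-b->q0

Count input length modulo 4: every symbol advances one step around the cycle q0 → q1 → q2 → q3 → q0. Accept at q0.
        a   b  
>* q0   q1  q1 
   q1   q2  q2 
   q2   q3  q3 
   q3   q0  q0 
(> = start, * = accepting)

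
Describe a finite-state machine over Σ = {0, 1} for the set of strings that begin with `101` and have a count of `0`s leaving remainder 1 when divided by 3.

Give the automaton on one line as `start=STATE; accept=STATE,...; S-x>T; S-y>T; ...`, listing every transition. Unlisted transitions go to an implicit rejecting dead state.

start=q0; accept=q6; q0-0>q1; q0-1>q2; q1-0>q3; q1-1>q1; q2-0>q4; q2-1>q5; q3-0>q5; q3-1>q3; q4-0>q3; q4-1>q6; q5-0>q1; q5-1>q5; q6-0>q7; q6-1>q6; q7-0>q8; q7-1>q7; q8-0>q6; q8-1>q8

Run two small machines in parallel and take their product. The first has 5 states tracking whether the input so far still matches the prefix `101`; the second has 3 states tracking the count of `0`s modulo 3. A product state is a pair (one from each), accepting exactly when both do.
With 9 states:
        0   1  
>  q0   q1  q2 
   q1   q3  q1 
   q2   q4  q5 
   q3   q5  q3 
   q4   q3  q6 
   q5   q1  q5 
 * q6   q7  q6 
   q7   q8  q7 
   q8   q6  q8 
(> = start, * = accepting)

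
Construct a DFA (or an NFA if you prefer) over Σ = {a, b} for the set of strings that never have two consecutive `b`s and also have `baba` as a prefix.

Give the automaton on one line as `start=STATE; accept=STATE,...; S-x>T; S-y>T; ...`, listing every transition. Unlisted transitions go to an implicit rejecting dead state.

start=s0; accept=s5,s6; s0-a>s1; s0-b>s2; s1-a>s1; s1-b>s1; s2-a>s3; s2-b>s1; s3-a>s1; s3-b>s4; s4-a>s5; s4-b>s1; s5-a>s5; s5-b>s6; s6-a>s5; s6-b>s1

Handle the two conditions separately and then intersect. The first has 3 states tracking partial matches of the forbidden pattern `bb`; the second has 6 states tracking whether the input so far still matches the prefix `baba`. A product state is a pair (one from each), accepting exactly when both do. After merging equivalent states the machine shrinks.
        a   b  
>  s0   s1  s2 
   s1   s1  s1 
   s2   s3  s1 
   s3   s1  s4 
   s4   s5  s1 
 * s5   s5  s6 
 * s6   s5  s1 
(> = start, * = accepting)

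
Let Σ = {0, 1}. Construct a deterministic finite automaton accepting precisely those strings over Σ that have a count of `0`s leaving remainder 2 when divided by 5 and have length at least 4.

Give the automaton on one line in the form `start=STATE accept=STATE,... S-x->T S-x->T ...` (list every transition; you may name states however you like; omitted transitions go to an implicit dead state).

Build one automaton per condition and run them in lockstep. The first has 5 states tracking the count of `0`s modulo 5; the second has 6 states tracking the input length, saturating at 5. A product state is a pair (one from each), accepting exactly when both do.
With 20 states:
          0    1  
>  s0     s1   s2 
   s1     s3   s4 
   s2     s4   s5 
   s3     s6   s7 
   s4     s7   s8 
   s5     s8   s9 
   s6    s10  s11 
   s7    s11  s12 
   s8    s12  s13 
   s9    s13  s14 
   s10   s15  s16 
   s11   s16  s17 
 * s12   s17  s18 
   s13   s18  s19 
   s14   s19  s15 
   s15   s19  s15 
   s16   s15  s16 
   s17   s16  s17 
 * s18   s17  s18 
   s19   s18  s19 
(> = start, * = accepting)

start=s0 accept=s12,s18 s0-0->s1 s0-1->s2 s1-0->s3 s1-1->s4 s2-0->s4 s2-1->s5 s3-0->s6 s3-1->s7 s4-0->s7 s4-1->s8 s5-0->s8 s5-1->s9 s6-0->s10 s6-1->s11 s7-0->s11 s7-1->s12 s8-0->s12 s8-1->s13 s9-0->s13 s9-1->s14 s10-0->s15 s10-1->s16 s11-0->s16 s11-1->s17 s12-0->s17 s12-1->s18 s13-0->s18 s13-1->s19 s14-0->s19 s14-1->s15 s15-0->s19 s15-1->s15 s16-0->s15 s16-1->s16 s17-0->s16 s17-1->s17 s18-0->s17 s18-1->s18 s19-0->s18 s19-1->s19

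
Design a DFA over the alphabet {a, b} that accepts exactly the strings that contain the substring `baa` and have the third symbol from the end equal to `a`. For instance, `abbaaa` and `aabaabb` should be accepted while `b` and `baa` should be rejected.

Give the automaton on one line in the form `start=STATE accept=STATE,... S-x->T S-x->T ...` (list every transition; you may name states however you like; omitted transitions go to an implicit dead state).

start=q0 accept=q4,q5,q6,q7 q0-a->q0 q0-b->q1 q1-a->q2 q1-b->q1 q2-a->q3 q2-b->q1 q3-a->q4 q3-b->q5 q4-a->q4 q4-b->q5 q5-a->q6 q5-b->q7 q6-a->q3 q6-b->q8 q7-a->q9 q7-b->q10 q8-a->q6 q8-b->q7 q9-a->q3 q9-b->q8 q10-a->q9 q10-b->q10

Run two small machines in parallel and take their product. One (4 states) tracks whether and how much of `baa` has been seen; the other (15 states) tracks the last 3 symbols read. Each combined state is a pair, one component from each; accept when both components accept. Minimizing collapses redundant product states.
With 11 states:
          a    b  
>  q0     q0   q1 
   q1     q2   q1 
   q2     q3   q1 
   q3     q4   q5 
 * q4     q4   q5 
 * q5     q6   q7 
 * q6     q3   q8 
 * q7     q9  q10 
   q8     q6   q7 
   q9     q3   q8 
   q10    q9  q10 
(> = start, * = accepting)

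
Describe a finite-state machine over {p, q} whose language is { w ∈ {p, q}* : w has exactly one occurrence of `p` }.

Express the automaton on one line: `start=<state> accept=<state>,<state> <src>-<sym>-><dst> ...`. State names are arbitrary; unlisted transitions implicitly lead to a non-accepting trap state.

start=s0 accept=s1 s0-p->s1 s0-q->s0 s1-p->s2 s1-q->s1 s2-p->s2 s2-q->s2

Only the number of `p`s matters, and only up to 2. Make a chain s0 → s1 → s2 advanced by each `p` (with s2 absorbing); every other symbol self-loops. The accepting set is {s1}.
        p   q  
>  s0   s1  s0 
 * s1   s2  s1 
   s2   s2  s2 
(> = start, * = accepting)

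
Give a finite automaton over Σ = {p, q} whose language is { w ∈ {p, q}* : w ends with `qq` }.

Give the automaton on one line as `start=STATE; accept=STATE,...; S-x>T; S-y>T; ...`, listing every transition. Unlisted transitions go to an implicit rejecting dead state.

Remember how much of `qq` the current input suffix matches. State A means no match yet; B means the last symbol is `q`; C means the last 2 symbols are `qq`. Only C accepts. On a mismatch, fall back to the longest proper suffix that is still a prefix of `qq`.
With 3 states:
       p  q 
>  A   A  B 
   B   A  C 
 * C   A  C 
(> = start, * = accepting)

start=A; accept=C; A-p>A; A-q>B; B-p>A; B-q>C; C-p>A; C-q>C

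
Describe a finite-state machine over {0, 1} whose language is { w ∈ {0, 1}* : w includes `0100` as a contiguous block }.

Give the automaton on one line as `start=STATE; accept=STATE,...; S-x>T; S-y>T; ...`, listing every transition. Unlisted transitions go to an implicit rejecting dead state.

States S0..S3 record the length of the longest prefix of `0100` that matches the current input suffix. Reaching S4 means `0100` has been seen, and we stay there forever. Accept from S4.
A 5-state machine:
        0   1  
>  S0   S1  S0 
   S1   S1  S2 
   S2   S3  S0 
   S3   S4  S2 
 * S4   S4  S4 
(> = start, * = accepting)

start=S0; accept=S4; S0-0>S1; S0-1>S0; S1-0>S1; S1-1>S2; S2-0>S3; S2-1>S0; S3-0>S4; S3-1>S2; S4-0>S4; S4-1>S4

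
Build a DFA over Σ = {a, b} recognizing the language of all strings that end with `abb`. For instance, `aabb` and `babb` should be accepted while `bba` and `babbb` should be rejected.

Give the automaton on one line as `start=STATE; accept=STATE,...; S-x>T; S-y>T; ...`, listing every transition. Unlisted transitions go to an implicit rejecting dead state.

Let each state record the length of the longest suffix of the input read so far that is also a prefix of `abb`. q1 means the last symbol is `a`; q2 means the last 2 symbols are `ab`; q3 means the last 3 symbols are `abb`. Accept only at q3, where the string currently ends in `abb`.
A 4-state machine:
        a   b  
>  q0   q1  q0 
   q1   q1  q2 
   q2   q1  q3 
 * q3   q1  q0 
(> = start, * = accepting)

start=q0; accept=q3; q0-a>q1; q0-b>q0; q1-a>q1; q1-b>q2; q2-a>q1; q2-b>q3; q3-a>q1; q3-b>q0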